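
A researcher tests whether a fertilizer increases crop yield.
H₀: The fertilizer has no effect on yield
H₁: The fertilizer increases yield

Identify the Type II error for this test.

Answer: Failing to recommend an effective fertilizer

Derivation:
Type I error: rejecting H₀ when it is actually true (false positive).
Type II error: failing to reject H₀ when H₁ is actually true (false negative).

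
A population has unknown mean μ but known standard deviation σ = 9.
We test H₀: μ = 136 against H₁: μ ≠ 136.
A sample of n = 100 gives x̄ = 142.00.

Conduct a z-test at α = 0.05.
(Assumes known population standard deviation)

Answer: z = 6.6667, reject H₀

Derivation:
Standard error: SE = σ/√n = 9/√100 = 0.9000
z-statistic: z = (x̄ - μ₀)/SE = (142.00 - 136)/0.9000 = 6.6667
Critical value: ±1.960
p-value < 0.0001
Decision: reject H₀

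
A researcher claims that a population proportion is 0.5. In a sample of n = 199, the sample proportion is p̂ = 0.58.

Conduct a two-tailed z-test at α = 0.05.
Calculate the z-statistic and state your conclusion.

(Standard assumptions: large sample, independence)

Answer: z = 2.2571, reject H₀

Derivation:
H₀: p = 0.5, H₁: p ≠ 0.5
Standard error: SE = √(p₀(1-p₀)/n) = √(0.5×0.5/199) = 0.035444
z-statistic: z = (p̂ - p₀)/SE = (0.58 - 0.5)/0.035444 = 2.2571
Critical value: z_0.025 = ±1.960
p-value = 0.0240
Decision: reject H₀ at α = 0.05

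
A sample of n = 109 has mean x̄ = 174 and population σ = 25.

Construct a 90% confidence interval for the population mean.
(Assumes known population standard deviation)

Confidence level: 90%, α = 0.1
z_0.05 = 1.645
SE = σ/√n = 25/√109 = 2.3946
Margin of error = 1.645 × 2.3946 = 3.9391
CI: x̄ ± margin = 174 ± 3.9391
CI: (170.0609, 177.9391)

Answer: (170.0609, 177.9391)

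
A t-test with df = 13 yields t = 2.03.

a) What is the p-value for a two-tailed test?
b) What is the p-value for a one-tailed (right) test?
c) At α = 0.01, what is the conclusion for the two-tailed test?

Using t-distribution with df = 13:
a) Two-tailed: p = 2×P(T > 2.03) = 0.0633
b) One-tailed: p = P(T > 2.03) = 0.0317
c) 0.0633 ≥ 0.01, fail to reject H₀

Answer: a) 0.0633, b) 0.0317, c) fail to reject H₀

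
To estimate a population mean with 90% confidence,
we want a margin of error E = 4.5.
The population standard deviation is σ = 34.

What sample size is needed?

Answer: n = 155

Derivation:
z_0.05 = 1.645
n = (z×σ/E)² = (1.645×34/4.5)²
n = 154.4773
Round up: n = 155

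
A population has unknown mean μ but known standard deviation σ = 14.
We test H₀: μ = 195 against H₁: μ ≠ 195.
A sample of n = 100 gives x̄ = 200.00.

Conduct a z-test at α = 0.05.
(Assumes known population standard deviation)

Answer: z = 3.5714, reject H₀

Derivation:
Standard error: SE = σ/√n = 14/√100 = 1.4000
z-statistic: z = (x̄ - μ₀)/SE = (200.00 - 195)/1.4000 = 3.5714
Critical value: ±1.960
p-value = 0.0004
Decision: reject H₀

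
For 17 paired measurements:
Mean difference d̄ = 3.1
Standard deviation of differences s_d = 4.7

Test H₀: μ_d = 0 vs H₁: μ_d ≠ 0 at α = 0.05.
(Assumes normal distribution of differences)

Answer: t = 2.7195, reject H₀

Derivation:
df = n - 1 = 16
SE = s_d/√n = 4.7/√17 = 1.1399
t = d̄/SE = 3.1/1.1399 = 2.7195
Critical value: t_{0.025,16} = ±2.120
p-value ≈ 0.0152
Decision: reject H₀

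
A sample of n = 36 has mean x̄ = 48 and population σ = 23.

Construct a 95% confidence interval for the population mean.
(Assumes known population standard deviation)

Answer: (40.4867, 55.5133)

Derivation:
Confidence level: 95%, α = 0.05
z_0.025 = 1.960
SE = σ/√n = 23/√36 = 3.8333
Margin of error = 1.960 × 3.8333 = 7.5133
CI: x̄ ± margin = 48 ± 7.5133
CI: (40.4867, 55.5133)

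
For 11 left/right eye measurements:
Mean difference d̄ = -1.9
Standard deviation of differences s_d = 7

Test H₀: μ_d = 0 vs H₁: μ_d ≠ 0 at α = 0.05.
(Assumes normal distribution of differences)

Answer: t = -0.9002, fail to reject H₀

Derivation:
df = n - 1 = 10
SE = s_d/√n = 7/√11 = 2.1106
t = d̄/SE = -1.9/2.1106 = -0.9002
Critical value: t_{0.025,10} = ±2.228
p-value ≈ 0.3892
Decision: fail to reject H₀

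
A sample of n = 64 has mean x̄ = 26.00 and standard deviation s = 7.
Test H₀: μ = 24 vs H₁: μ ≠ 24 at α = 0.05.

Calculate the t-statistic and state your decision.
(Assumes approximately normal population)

df = n - 1 = 63
SE = s/√n = 7/√64 = 0.8750
t = (x̄ - μ₀)/SE = (26.00 - 24)/0.8750 = 2.2857
Critical value: t_{0.025,63} = ±1.998
p-value ≈ 0.0256
Decision: reject H₀

Answer: t = 2.2857, reject H₀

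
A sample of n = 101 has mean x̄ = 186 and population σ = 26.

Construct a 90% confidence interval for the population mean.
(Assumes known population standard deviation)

Answer: (181.7442, 190.2558)

Derivation:
Confidence level: 90%, α = 0.1
z_0.05 = 1.645
SE = σ/√n = 26/√101 = 2.5871
Margin of error = 1.645 × 2.5871 = 4.2558
CI: x̄ ± margin = 186 ± 4.2558
CI: (181.7442, 190.2558)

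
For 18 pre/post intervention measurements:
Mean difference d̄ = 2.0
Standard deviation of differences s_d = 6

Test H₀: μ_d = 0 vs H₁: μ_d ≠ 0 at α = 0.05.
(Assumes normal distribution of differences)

df = n - 1 = 17
SE = s_d/√n = 6/√18 = 1.4142
t = d̄/SE = 2.0/1.4142 = 1.4142
Critical value: t_{0.025,17} = ±2.110
p-value ≈ 0.1754
Decision: fail to reject H₀

Answer: t = 1.4142, fail to reject H₀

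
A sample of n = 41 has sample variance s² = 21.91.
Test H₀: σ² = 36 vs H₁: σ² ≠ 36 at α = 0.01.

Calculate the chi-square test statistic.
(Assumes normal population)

df = n - 1 = 40
χ² = (n-1)s²/σ₀² = 40×21.91/36 = 24.3444
Critical values: χ²_{0.995,40} = 20.707, χ²_{0.005,40} = 66.766
Rejection region: χ² < 20.707 or χ² > 66.766
Decision: fail to reject H₀

Answer: χ² = 24.3444, fail to reject H₀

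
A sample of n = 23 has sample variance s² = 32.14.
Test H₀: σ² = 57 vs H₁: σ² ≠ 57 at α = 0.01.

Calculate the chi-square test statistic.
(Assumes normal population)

Answer: χ² = 12.4049, fail to reject H₀

Derivation:
df = n - 1 = 22
χ² = (n-1)s²/σ₀² = 22×32.14/57 = 12.4049
Critical values: χ²_{0.995,22} = 8.643, χ²_{0.005,22} = 42.796
Rejection region: χ² < 8.643 or χ² > 42.796
Decision: fail to reject H₀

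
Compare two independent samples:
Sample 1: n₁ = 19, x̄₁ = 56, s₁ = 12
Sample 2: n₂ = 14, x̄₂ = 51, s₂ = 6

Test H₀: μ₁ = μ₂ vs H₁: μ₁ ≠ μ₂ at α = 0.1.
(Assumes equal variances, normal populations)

Answer: t = 1.4288, fail to reject H₀

Derivation:
Pooled variance: s²_p = [18×12² + 13×6²]/(31) = 98.7097
s_p = 9.9353
SE = s_p×√(1/n₁ + 1/n₂) = 9.9353×√(1/19 + 1/14) = 3.4994
t = (x̄₁ - x̄₂)/SE = (56 - 51)/3.4994 = 1.4288
df = 31, t-critical = ±1.696
Decision: fail to reject H₀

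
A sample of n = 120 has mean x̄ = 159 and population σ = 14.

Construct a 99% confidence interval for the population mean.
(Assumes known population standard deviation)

Confidence level: 99%, α = 0.01
z_0.005 = 2.576
SE = σ/√n = 14/√120 = 1.2780
Margin of error = 2.576 × 1.2780 = 3.2921
CI: x̄ ± margin = 159 ± 3.2921
CI: (155.7079, 162.2921)

Answer: (155.7079, 162.2921)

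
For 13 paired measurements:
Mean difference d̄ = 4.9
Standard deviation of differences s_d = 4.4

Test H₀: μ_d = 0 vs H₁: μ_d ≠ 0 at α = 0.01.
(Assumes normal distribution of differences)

df = n - 1 = 12
SE = s_d/√n = 4.4/√13 = 1.2203
t = d̄/SE = 4.9/1.2203 = 4.0154
Critical value: t_{0.005,12} = ±3.055
p-value ≈ 0.0017
Decision: reject H₀

Answer: t = 4.0154, reject H₀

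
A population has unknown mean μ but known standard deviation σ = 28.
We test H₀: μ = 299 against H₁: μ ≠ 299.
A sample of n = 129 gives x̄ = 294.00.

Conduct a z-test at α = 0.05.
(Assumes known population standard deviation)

Standard error: SE = σ/√n = 28/√129 = 2.4653
z-statistic: z = (x̄ - μ₀)/SE = (294.00 - 299)/2.4653 = -2.0282
Critical value: ±1.960
p-value = 0.0425
Decision: reject H₀

Answer: z = -2.0282, reject H₀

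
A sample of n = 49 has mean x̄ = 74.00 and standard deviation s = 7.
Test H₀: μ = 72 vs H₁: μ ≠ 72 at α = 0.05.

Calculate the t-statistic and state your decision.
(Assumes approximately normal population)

df = n - 1 = 48
SE = s/√n = 7/√49 = 1.0000
t = (x̄ - μ₀)/SE = (74.00 - 72)/1.0000 = 2.0000
Critical value: t_{0.025,48} = ±2.011
p-value ≈ 0.0512
Decision: fail to reject H₀

Answer: t = 2.0000, fail to reject H₀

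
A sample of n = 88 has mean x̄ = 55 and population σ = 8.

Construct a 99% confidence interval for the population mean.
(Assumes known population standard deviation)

Answer: (52.8032, 57.1968)

Derivation:
Confidence level: 99%, α = 0.01
z_0.005 = 2.576
SE = σ/√n = 8/√88 = 0.8528
Margin of error = 2.576 × 0.8528 = 2.1968
CI: x̄ ± margin = 55 ± 2.1968
CI: (52.8032, 57.1968)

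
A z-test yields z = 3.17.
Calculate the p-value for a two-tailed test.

Answer: p-value ≈ 0.0015

Derivation:
For z = 3.17:
p = 2×P(Z > |3.17|) = 2×(1 - Φ(3.17)) = 0.0015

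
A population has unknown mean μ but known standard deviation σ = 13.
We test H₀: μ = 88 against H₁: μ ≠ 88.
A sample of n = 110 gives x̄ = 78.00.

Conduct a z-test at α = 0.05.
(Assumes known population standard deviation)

Standard error: SE = σ/√n = 13/√110 = 1.2395
z-statistic: z = (x̄ - μ₀)/SE = (78.00 - 88)/1.2395 = -8.0678
Critical value: ±1.960
p-value < 0.0001
Decision: reject H₀

Answer: z = -8.0678, reject H₀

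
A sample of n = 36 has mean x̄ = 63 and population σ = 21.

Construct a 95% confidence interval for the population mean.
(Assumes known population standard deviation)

Answer: (56.1400, 69.8600)

Derivation:
Confidence level: 95%, α = 0.05
z_0.025 = 1.960
SE = σ/√n = 21/√36 = 3.5000
Margin of error = 1.960 × 3.5000 = 6.8600
CI: x̄ ± margin = 63 ± 6.8600
CI: (56.1400, 69.8600)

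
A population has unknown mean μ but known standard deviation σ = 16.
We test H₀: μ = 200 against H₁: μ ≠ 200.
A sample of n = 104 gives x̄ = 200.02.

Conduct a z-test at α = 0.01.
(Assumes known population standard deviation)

Answer: z = 0.0127, fail to reject H₀

Derivation:
Standard error: SE = σ/√n = 16/√104 = 1.5689
z-statistic: z = (x̄ - μ₀)/SE = (200.02 - 200)/1.5689 = 0.0127
Critical value: ±2.576
p-value = 0.9899
Decision: fail to reject H₀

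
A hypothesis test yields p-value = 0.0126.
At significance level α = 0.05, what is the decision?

Compare p-value to α:
0.0126 < 0.05
Decision: reject H₀

Answer: reject H₀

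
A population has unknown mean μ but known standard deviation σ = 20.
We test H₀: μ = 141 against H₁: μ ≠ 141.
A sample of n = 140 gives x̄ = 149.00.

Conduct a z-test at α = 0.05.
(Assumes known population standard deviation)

Answer: z = 4.7329, reject H₀

Derivation:
Standard error: SE = σ/√n = 20/√140 = 1.6903
z-statistic: z = (x̄ - μ₀)/SE = (149.00 - 141)/1.6903 = 4.7329
Critical value: ±1.960
p-value < 0.0001
Decision: reject H₀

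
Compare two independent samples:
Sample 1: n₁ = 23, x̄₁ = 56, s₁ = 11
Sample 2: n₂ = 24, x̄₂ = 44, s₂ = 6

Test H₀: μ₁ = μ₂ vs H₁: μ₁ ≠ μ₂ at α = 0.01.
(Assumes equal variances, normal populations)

Pooled variance: s²_p = [22×11² + 23×6²]/(45) = 77.5556
s_p = 8.8066
SE = s_p×√(1/n₁ + 1/n₂) = 8.8066×√(1/23 + 1/24) = 2.5697
t = (x̄₁ - x̄₂)/SE = (56 - 44)/2.5697 = 4.6698
df = 45, t-critical = ±2.690
Decision: reject H₀

Answer: t = 4.6698, reject H₀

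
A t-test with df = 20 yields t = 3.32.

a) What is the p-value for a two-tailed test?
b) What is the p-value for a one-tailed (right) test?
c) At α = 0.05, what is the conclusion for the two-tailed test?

Answer: a) 0.0034, b) 0.0017, c) reject H₀

Derivation:
Using t-distribution with df = 20:
a) Two-tailed: p = 2×P(T > 3.32) = 0.0034
b) One-tailed: p = P(T > 3.32) = 0.0017
c) 0.0034 < 0.05, reject H₀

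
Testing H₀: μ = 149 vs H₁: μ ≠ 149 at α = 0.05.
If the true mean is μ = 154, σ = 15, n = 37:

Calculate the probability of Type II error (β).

Answer: β ≈ 0.4730

Derivation:
SE = σ/√n = 15/√37 = 2.4660
Critical values: μ₀ ± z_0.025×SE = 149 ± 1.960×2.4660
Acceptance region: (144.1666, 153.8334)
Under H₁ (μ = 154): z_high = (153.8334 - 154)/2.4660 = -0.0676, z_low = (144.1666 - 154)/2.4660 = -3.9876
β = P(not reject | H₁) = Φ(-0.0676) - Φ(-3.9876) ≈ 0.4730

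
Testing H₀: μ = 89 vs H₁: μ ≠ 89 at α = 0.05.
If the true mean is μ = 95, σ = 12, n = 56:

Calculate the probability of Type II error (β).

SE = σ/√n = 12/√56 = 1.6036
Critical values: μ₀ ± z_0.025×SE = 89 ± 1.960×1.6036
Acceptance region: (85.8569, 92.1431)
Under H₁ (μ = 95): z_high = (92.1431 - 95)/1.6036 = -1.7816, z_low = (85.8569 - 95)/1.6036 = -5.7016
β = P(not reject | H₁) = Φ(-1.7816) - Φ(-5.7016) ≈ 0.0374

Answer: β ≈ 0.0374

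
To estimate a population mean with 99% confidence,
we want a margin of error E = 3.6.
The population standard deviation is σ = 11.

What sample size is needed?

z_0.005 = 2.576
n = (z×σ/E)² = (2.576×11/3.6)²
n = 61.9544
Round up: n = 62

Answer: n = 62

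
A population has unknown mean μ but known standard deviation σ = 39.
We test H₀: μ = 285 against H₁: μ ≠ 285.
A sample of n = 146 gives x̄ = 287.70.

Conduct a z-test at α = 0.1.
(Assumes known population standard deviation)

Standard error: SE = σ/√n = 39/√146 = 3.2277
z-statistic: z = (x̄ - μ₀)/SE = (287.70 - 285)/3.2277 = 0.8365
Critical value: ±1.645
p-value = 0.4029
Decision: fail to reject H₀

Answer: z = 0.8365, fail to reject H₀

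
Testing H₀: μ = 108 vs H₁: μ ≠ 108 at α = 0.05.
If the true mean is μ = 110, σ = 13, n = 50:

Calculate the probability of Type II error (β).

SE = σ/√n = 13/√50 = 1.8385
Critical values: μ₀ ± z_0.025×SE = 108 ± 1.960×1.8385
Acceptance region: (104.3965, 111.6035)
Under H₁ (μ = 110): z_high = (111.6035 - 110)/1.8385 = 0.8722, z_low = (104.3965 - 110)/1.8385 = -3.0479
β = P(not reject | H₁) = Φ(0.8722) - Φ(-3.0479) ≈ 0.8073

Answer: β ≈ 0.8073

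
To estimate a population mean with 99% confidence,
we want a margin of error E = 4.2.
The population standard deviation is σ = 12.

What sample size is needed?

Answer: n = 55

Derivation:
z_0.005 = 2.576
n = (z×σ/E)² = (2.576×12/4.2)²
n = 54.1696
Round up: n = 55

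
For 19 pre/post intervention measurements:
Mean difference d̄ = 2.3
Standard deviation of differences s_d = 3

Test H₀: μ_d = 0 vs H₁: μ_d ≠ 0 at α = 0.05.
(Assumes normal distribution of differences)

df = n - 1 = 18
SE = s_d/√n = 3/√19 = 0.6882
t = d̄/SE = 2.3/0.6882 = 3.3421
Critical value: t_{0.025,18} = ±2.101
p-value ≈ 0.0036
Decision: reject H₀

Answer: t = 3.3421, reject H₀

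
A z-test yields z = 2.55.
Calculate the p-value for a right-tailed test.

For z = 2.55:
p = P(Z > 2.55) = 1 - Φ(2.55) = 0.0054

Answer: p-value ≈ 0.0054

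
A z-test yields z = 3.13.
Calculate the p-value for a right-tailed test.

Answer: p-value ≈ 0.0009

Derivation:
For z = 3.13:
p = P(Z > 3.13) = 1 - Φ(3.13) = 0.0009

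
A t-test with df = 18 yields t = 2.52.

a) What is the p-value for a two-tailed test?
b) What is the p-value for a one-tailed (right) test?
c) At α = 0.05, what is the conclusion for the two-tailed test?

Using t-distribution with df = 18:
a) Two-tailed: p = 2×P(T > 2.52) = 0.0214
b) One-tailed: p = P(T > 2.52) = 0.0107
c) 0.0214 < 0.05, reject H₀

Answer: a) 0.0214, b) 0.0107, c) reject H₀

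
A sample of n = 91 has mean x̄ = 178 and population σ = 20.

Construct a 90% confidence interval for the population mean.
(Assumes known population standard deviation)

Confidence level: 90%, α = 0.1
z_0.05 = 1.645
SE = σ/√n = 20/√91 = 2.0966
Margin of error = 1.645 × 2.0966 = 3.4489
CI: x̄ ± margin = 178 ± 3.4489
CI: (174.5511, 181.4489)

Answer: (174.5511, 181.4489)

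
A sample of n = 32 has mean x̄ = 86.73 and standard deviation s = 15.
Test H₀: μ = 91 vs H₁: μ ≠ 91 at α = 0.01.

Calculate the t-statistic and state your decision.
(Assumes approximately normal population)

df = n - 1 = 31
SE = s/√n = 15/√32 = 2.6517
t = (x̄ - μ₀)/SE = (86.73 - 91)/2.6517 = -1.6103
Critical value: t_{0.005,31} = ±2.744
p-value ≈ 0.1175
Decision: fail to reject H₀

Answer: t = -1.6103, fail to reject H₀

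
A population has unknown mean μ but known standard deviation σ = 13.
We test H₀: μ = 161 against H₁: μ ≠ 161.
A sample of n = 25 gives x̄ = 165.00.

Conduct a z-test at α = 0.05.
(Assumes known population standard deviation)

Answer: z = 1.5385, fail to reject H₀

Derivation:
Standard error: SE = σ/√n = 13/√25 = 2.6000
z-statistic: z = (x̄ - μ₀)/SE = (165.00 - 161)/2.6000 = 1.5385
Critical value: ±1.960
p-value = 0.1239
Decision: fail to reject H₀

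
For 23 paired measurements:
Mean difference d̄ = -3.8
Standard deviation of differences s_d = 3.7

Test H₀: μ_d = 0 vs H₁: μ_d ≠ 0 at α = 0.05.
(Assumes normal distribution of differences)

df = n - 1 = 22
SE = s_d/√n = 3.7/√23 = 0.7715
t = d̄/SE = -3.8/0.7715 = -4.9255
Critical value: t_{0.025,22} = ±2.074
p-value ≈ 0.0001
Decision: reject H₀

Answer: t = -4.9255, reject H₀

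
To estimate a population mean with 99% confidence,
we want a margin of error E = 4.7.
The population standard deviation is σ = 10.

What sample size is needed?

z_0.005 = 2.576
n = (z×σ/E)² = (2.576×10/4.7)²
n = 30.0397
Round up: n = 31

Answer: n = 31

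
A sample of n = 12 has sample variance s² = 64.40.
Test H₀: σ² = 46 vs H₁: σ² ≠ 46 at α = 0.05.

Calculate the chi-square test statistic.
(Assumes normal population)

df = n - 1 = 11
χ² = (n-1)s²/σ₀² = 11×64.40/46 = 15.4000
Critical values: χ²_{0.975,11} = 3.816, χ²_{0.025,11} = 21.920
Rejection region: χ² < 3.816 or χ² > 21.920
Decision: fail to reject H₀

Answer: χ² = 15.4000, fail to reject H₀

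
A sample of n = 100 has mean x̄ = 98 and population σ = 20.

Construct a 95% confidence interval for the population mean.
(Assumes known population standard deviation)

Answer: (94.0800, 101.9200)

Derivation:
Confidence level: 95%, α = 0.05
z_0.025 = 1.960
SE = σ/√n = 20/√100 = 2.0000
Margin of error = 1.960 × 2.0000 = 3.9200
CI: x̄ ± margin = 98 ± 3.9200
CI: (94.0800, 101.9200)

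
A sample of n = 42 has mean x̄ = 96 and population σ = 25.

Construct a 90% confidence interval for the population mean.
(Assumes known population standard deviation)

Confidence level: 90%, α = 0.1
z_0.05 = 1.645
SE = σ/√n = 25/√42 = 3.8576
Margin of error = 1.645 × 3.8576 = 6.3458
CI: x̄ ± margin = 96 ± 6.3458
CI: (89.6542, 102.3458)

Answer: (89.6542, 102.3458)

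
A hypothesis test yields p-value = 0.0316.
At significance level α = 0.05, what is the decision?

Compare p-value to α:
0.0316 < 0.05
Decision: reject H₀

Answer: reject H₀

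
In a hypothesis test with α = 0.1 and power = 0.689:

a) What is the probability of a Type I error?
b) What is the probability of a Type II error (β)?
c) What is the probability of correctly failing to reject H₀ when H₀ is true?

a) Type I error probability = α = 0.1
b) Power = P(reject H₀ | H₁ true) = 1 - β = 0.689, so Type II error probability = β = 1 - Power = 0.311
c) P(fail to reject H₀ | H₀ true) = 1 - α = 0.9

Answer: a) 0.1, b) 0.311, c) 0.9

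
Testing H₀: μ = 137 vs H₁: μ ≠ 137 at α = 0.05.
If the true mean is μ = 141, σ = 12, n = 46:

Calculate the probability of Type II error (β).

Answer: β ≈ 0.3818

Derivation:
SE = σ/√n = 12/√46 = 1.7693
Critical values: μ₀ ± z_0.025×SE = 137 ± 1.960×1.7693
Acceptance region: (133.5322, 140.4678)
Under H₁ (μ = 141): z_high = (140.4678 - 141)/1.7693 = -0.3008, z_low = (133.5322 - 141)/1.7693 = -4.2208
β = P(not reject | H₁) = Φ(-0.3008) - Φ(-4.2208) ≈ 0.3818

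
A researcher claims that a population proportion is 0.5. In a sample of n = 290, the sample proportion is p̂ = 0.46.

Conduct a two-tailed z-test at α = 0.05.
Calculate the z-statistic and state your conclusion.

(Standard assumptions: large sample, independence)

Answer: z = -1.3624, fail to reject H₀

Derivation:
H₀: p = 0.5, H₁: p ≠ 0.5
Standard error: SE = √(p₀(1-p₀)/n) = √(0.5×0.5/290) = 0.029361
z-statistic: z = (p̂ - p₀)/SE = (0.46 - 0.5)/0.029361 = -1.3624
Critical value: z_0.025 = ±1.960
p-value = 0.1731
Decision: fail to reject H₀ at α = 0.05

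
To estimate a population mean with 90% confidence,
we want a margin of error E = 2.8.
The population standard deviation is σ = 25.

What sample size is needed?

Answer: n = 216

Derivation:
z_0.05 = 1.645
n = (z×σ/E)² = (1.645×25/2.8)²
n = 215.7227
Round up: n = 216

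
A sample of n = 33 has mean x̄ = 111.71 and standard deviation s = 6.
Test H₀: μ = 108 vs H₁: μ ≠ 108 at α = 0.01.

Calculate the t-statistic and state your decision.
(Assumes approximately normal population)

df = n - 1 = 32
SE = s/√n = 6/√33 = 1.0445
t = (x̄ - μ₀)/SE = (111.71 - 108)/1.0445 = 3.5519
Critical value: t_{0.005,32} = ±2.738
p-value ≈ 0.0012
Decision: reject H₀

Answer: t = 3.5519, reject H₀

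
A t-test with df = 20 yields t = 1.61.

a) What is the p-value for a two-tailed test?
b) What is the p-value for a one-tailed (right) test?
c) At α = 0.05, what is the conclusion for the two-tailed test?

Using t-distribution with df = 20:
a) Two-tailed: p = 2×P(T > 1.61) = 0.1231
b) One-tailed: p = P(T > 1.61) = 0.0615
c) 0.1231 ≥ 0.05, fail to reject H₀

Answer: a) 0.1231, b) 0.0615, c) fail to reject H₀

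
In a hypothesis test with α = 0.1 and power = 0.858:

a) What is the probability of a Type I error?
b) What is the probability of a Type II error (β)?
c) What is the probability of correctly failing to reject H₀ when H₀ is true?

a) Type I error probability = α = 0.1
b) Power = P(reject H₀ | H₁ true) = 1 - β = 0.858, so Type II error probability = β = 1 - Power = 0.142
c) P(fail to reject H₀ | H₀ true) = 1 - α = 0.9

Answer: a) 0.1, b) 0.142, c) 0.9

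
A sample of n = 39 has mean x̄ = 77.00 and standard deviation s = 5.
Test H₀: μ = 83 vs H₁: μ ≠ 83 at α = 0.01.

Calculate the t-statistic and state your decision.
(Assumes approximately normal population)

df = n - 1 = 38
SE = s/√n = 5/√39 = 0.8006
t = (x̄ - μ₀)/SE = (77.00 - 83)/0.8006 = -7.4944
Critical value: t_{0.005,38} = ±2.712
p-value < 0.0001
Decision: reject H₀

Answer: t = -7.4944, reject H₀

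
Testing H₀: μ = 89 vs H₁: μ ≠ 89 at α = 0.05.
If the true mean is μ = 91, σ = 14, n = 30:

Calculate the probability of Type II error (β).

SE = σ/√n = 14/√30 = 2.5560
Critical values: μ₀ ± z_0.025×SE = 89 ± 1.960×2.5560
Acceptance region: (83.9902, 94.0098)
Under H₁ (μ = 91): z_high = (94.0098 - 91)/2.5560 = 1.1775, z_low = (83.9902 - 91)/2.5560 = -2.7425
β = P(not reject | H₁) = Φ(1.1775) - Φ(-2.7425) ≈ 0.8775

Answer: β ≈ 0.8775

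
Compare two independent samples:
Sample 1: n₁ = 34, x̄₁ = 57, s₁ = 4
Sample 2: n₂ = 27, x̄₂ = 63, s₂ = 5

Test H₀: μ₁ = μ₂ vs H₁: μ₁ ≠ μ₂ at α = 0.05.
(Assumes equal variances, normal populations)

Pooled variance: s²_p = [33×4² + 26×5²]/(59) = 19.9661
s_p = 4.4683
SE = s_p×√(1/n₁ + 1/n₂) = 4.4683×√(1/34 + 1/27) = 1.1518
t = (x̄₁ - x̄₂)/SE = (57 - 63)/1.1518 = -5.2092
df = 59, t-critical = ±2.001
Decision: reject H₀

Answer: t = -5.2092, reject H₀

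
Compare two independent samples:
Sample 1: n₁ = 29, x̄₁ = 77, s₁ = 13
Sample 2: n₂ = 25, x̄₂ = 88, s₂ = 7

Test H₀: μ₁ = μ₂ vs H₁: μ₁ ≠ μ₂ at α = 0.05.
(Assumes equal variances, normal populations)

Pooled variance: s²_p = [28×13² + 24×7²]/(52) = 113.6154
s_p = 10.6591
SE = s_p×√(1/n₁ + 1/n₂) = 10.6591×√(1/29 + 1/25) = 2.9090
t = (x̄₁ - x̄₂)/SE = (77 - 88)/2.9090 = -3.7814
df = 52, t-critical = ±2.007
Decision: reject H₀

Answer: t = -3.7814, reject H₀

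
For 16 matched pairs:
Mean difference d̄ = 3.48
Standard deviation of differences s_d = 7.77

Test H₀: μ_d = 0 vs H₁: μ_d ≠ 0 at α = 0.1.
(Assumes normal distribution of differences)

Answer: t = 1.7915, reject H₀

Derivation:
df = n - 1 = 15
SE = s_d/√n = 7.77/√16 = 1.9425
t = d̄/SE = 3.48/1.9425 = 1.7915
Critical value: t_{0.05,15} = ±1.753
p-value ≈ 0.0934
Decision: reject H₀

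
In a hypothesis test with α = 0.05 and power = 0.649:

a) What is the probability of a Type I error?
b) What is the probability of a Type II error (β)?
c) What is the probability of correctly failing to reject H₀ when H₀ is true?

a) Type I error probability = α = 0.05
b) Power = P(reject H₀ | H₁ true) = 1 - β = 0.649, so Type II error probability = β = 1 - Power = 0.351
c) P(fail to reject H₀ | H₀ true) = 1 - α = 0.95

Answer: a) 0.05, b) 0.351, c) 0.95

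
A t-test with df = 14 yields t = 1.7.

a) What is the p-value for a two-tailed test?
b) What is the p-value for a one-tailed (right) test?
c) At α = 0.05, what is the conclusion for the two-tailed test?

Using t-distribution with df = 14:
a) Two-tailed: p = 2×P(T > 1.7) = 0.1112
b) One-tailed: p = P(T > 1.7) = 0.0556
c) 0.1112 ≥ 0.05, fail to reject H₀

Answer: a) 0.1112, b) 0.0556, c) fail to reject H₀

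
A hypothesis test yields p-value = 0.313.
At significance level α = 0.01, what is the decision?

Answer: fail to reject H₀

Derivation:
Compare p-value to α:
0.313 ≥ 0.01
Decision: fail to reject H₀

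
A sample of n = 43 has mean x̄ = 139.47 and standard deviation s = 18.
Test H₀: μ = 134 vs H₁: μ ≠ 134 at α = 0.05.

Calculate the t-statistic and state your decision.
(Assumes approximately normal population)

df = n - 1 = 42
SE = s/√n = 18/√43 = 2.7450
t = (x̄ - μ₀)/SE = (139.47 - 134)/2.7450 = 1.9927
Critical value: t_{0.025,42} = ±2.018
p-value ≈ 0.0528
Decision: fail to reject H₀

Answer: t = 1.9927, fail to reject H₀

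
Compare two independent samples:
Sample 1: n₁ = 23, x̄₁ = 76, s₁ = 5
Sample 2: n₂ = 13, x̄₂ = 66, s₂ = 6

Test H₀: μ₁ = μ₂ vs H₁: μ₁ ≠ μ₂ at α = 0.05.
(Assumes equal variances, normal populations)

Pooled variance: s²_p = [22×5² + 12×6²]/(34) = 28.8824
s_p = 5.3742
SE = s_p×√(1/n₁ + 1/n₂) = 5.3742×√(1/23 + 1/13) = 1.8648
t = (x̄₁ - x̄₂)/SE = (76 - 66)/1.8648 = 5.3625
df = 34, t-critical = ±2.032
Decision: reject H₀

Answer: t = 5.3625, reject H₀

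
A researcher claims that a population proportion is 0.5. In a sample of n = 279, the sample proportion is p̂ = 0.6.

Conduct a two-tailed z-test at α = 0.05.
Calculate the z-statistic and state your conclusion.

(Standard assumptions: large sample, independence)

H₀: p = 0.5, H₁: p ≠ 0.5
Standard error: SE = √(p₀(1-p₀)/n) = √(0.5×0.5/279) = 0.029934
z-statistic: z = (p̂ - p₀)/SE = (0.6 - 0.5)/0.029934 = 3.3407
Critical value: z_0.025 = ±1.960
p-value = 0.0008
Decision: reject H₀ at α = 0.05

Answer: z = 3.3407, reject H₀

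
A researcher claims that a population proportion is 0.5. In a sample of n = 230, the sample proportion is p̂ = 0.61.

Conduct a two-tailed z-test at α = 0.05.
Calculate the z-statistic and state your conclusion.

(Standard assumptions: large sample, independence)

Answer: z = 3.3365, reject H₀

Derivation:
H₀: p = 0.5, H₁: p ≠ 0.5
Standard error: SE = √(p₀(1-p₀)/n) = √(0.5×0.5/230) = 0.032969
z-statistic: z = (p̂ - p₀)/SE = (0.61 - 0.5)/0.032969 = 3.3365
Critical value: z_0.025 = ±1.960
p-value = 0.0008
Decision: reject H₀ at α = 0.05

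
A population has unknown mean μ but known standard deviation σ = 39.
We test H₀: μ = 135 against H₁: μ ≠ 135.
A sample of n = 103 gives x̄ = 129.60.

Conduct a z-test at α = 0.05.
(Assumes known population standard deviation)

Standard error: SE = σ/√n = 39/√103 = 3.8428
z-statistic: z = (x̄ - μ₀)/SE = (129.60 - 135)/3.8428 = -1.4052
Critical value: ±1.960
p-value = 0.1600
Decision: fail to reject H₀

Answer: z = -1.4052, fail to reject H₀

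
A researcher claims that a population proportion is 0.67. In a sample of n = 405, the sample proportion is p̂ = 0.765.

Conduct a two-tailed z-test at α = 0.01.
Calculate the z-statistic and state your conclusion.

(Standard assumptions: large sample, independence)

Answer: z = 4.0659, reject H₀

Derivation:
H₀: p = 0.67, H₁: p ≠ 0.67
Standard error: SE = √(p₀(1-p₀)/n) = √(0.67×0.33/405) = 0.023365
z-statistic: z = (p̂ - p₀)/SE = (0.765 - 0.67)/0.023365 = 4.0659
Critical value: z_0.005 = ±2.576
p-value < 0.0001
Decision: reject H₀ at α = 0.01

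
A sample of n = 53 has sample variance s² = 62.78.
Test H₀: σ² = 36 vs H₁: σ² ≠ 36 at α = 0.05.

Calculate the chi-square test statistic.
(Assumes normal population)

df = n - 1 = 52
χ² = (n-1)s²/σ₀² = 52×62.78/36 = 90.6822
Critical values: χ²_{0.975,52} = 33.968, χ²_{0.025,52} = 73.810
Rejection region: χ² < 33.968 or χ² > 73.810
Decision: reject H₀

Answer: χ² = 90.6822, reject H₀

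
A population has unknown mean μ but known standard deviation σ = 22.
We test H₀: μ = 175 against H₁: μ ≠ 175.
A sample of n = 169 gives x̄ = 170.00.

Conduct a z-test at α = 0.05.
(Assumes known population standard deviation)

Answer: z = -2.9546, reject H₀

Derivation:
Standard error: SE = σ/√n = 22/√169 = 1.6923
z-statistic: z = (x̄ - μ₀)/SE = (170.00 - 175)/1.6923 = -2.9546
Critical value: ±1.960
p-value = 0.0031
Decision: reject H₀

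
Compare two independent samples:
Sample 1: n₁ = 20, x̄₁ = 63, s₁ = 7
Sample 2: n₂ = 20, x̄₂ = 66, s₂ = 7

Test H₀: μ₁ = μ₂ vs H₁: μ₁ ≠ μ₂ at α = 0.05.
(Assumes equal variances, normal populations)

Answer: t = -1.3553, fail to reject H₀

Derivation:
Pooled variance: s²_p = [19×7² + 19×7²]/(38) = 49.0000
s_p = 7.0000
SE = s_p×√(1/n₁ + 1/n₂) = 7.0000×√(1/20 + 1/20) = 2.2136
t = (x̄₁ - x̄₂)/SE = (63 - 66)/2.2136 = -1.3553
df = 38, t-critical = ±2.024
Decision: fail to reject H₀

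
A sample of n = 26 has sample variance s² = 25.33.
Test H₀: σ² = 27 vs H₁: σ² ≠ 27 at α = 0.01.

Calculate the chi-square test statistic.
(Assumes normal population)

Answer: χ² = 23.4537, fail to reject H₀

Derivation:
df = n - 1 = 25
χ² = (n-1)s²/σ₀² = 25×25.33/27 = 23.4537
Critical values: χ²_{0.995,25} = 10.520, χ²_{0.005,25} = 46.928
Rejection region: χ² < 10.520 or χ² > 46.928
Decision: fail to reject H₀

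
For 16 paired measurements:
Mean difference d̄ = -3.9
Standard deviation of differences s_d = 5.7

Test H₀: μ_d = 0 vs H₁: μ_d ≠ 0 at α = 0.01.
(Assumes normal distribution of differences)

df = n - 1 = 15
SE = s_d/√n = 5.7/√16 = 1.4250
t = d̄/SE = -3.9/1.4250 = -2.7368
Critical value: t_{0.005,15} = ±2.947
p-value ≈ 0.0153
Decision: fail to reject H₀

Answer: t = -2.7368, fail to reject H₀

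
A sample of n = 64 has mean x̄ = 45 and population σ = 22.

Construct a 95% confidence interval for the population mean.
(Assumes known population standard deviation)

Confidence level: 95%, α = 0.05
z_0.025 = 1.960
SE = σ/√n = 22/√64 = 2.7500
Margin of error = 1.960 × 2.7500 = 5.3900
CI: x̄ ± margin = 45 ± 5.3900
CI: (39.6100, 50.3900)

Answer: (39.6100, 50.3900)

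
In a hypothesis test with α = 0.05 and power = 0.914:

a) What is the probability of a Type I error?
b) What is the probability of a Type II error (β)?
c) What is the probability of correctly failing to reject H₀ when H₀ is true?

a) Type I error probability = α = 0.05
b) Power = P(reject H₀ | H₁ true) = 1 - β = 0.914, so Type II error probability = β = 1 - Power = 0.086
c) P(fail to reject H₀ | H₀ true) = 1 - α = 0.95

Answer: a) 0.05, b) 0.086, c) 0.95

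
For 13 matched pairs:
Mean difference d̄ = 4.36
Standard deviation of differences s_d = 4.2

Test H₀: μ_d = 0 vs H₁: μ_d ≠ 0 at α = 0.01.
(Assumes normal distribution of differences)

df = n - 1 = 12
SE = s_d/√n = 4.2/√13 = 1.1649
t = d̄/SE = 4.36/1.1649 = 3.7428
Critical value: t_{0.005,12} = ±3.055
p-value ≈ 0.0028
Decision: reject H₀

Answer: t = 3.7428, reject H₀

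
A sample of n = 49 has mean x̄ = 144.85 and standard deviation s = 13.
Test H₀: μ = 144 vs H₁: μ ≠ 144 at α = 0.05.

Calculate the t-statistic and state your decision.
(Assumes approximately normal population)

Answer: t = 0.4577, fail to reject H₀

Derivation:
df = n - 1 = 48
SE = s/√n = 13/√49 = 1.8571
t = (x̄ - μ₀)/SE = (144.85 - 144)/1.8571 = 0.4577
Critical value: t_{0.025,48} = ±2.011
p-value ≈ 0.6492
Decision: fail to reject H₀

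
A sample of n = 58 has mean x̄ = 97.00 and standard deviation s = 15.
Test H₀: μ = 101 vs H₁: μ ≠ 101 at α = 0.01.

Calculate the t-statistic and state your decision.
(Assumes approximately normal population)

df = n - 1 = 57
SE = s/√n = 15/√58 = 1.9696
t = (x̄ - μ₀)/SE = (97.00 - 101)/1.9696 = -2.0309
Critical value: t_{0.005,57} = ±2.665
p-value ≈ 0.0469
Decision: fail to reject H₀

Answer: t = -2.0309, fail to reject H₀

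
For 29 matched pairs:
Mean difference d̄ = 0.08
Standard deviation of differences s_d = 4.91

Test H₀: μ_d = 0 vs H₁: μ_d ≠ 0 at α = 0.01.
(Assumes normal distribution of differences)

df = n - 1 = 28
SE = s_d/√n = 4.91/√29 = 0.9118
t = d̄/SE = 0.08/0.9118 = 0.0877
Critical value: t_{0.005,28} = ±2.763
p-value ≈ 0.9307
Decision: fail to reject H₀

Answer: t = 0.0877, fail to reject H₀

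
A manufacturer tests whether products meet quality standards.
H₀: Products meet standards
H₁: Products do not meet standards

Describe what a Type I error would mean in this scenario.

Type I error (α): Rejecting H₀ when H₀ is true
Type II error (β): Failing to reject H₀ when H₁ is true

Answer: Rejecting good products that actually meet standards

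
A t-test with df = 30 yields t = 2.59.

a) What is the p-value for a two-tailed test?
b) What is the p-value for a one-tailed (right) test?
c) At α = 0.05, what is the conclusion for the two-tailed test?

Using t-distribution with df = 30:
a) Two-tailed: p = 2×P(T > 2.59) = 0.0147
b) One-tailed: p = P(T > 2.59) = 0.0073
c) 0.0147 < 0.05, reject H₀

Answer: a) 0.0147, b) 0.0073, c) reject H₀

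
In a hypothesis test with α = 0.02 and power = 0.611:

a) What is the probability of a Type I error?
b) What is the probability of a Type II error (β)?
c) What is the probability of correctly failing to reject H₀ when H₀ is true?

a) Type I error probability = α = 0.02
b) Power = P(reject H₀ | H₁ true) = 1 - β = 0.611, so Type II error probability = β = 1 - Power = 0.389
c) P(fail to reject H₀ | H₀ true) = 1 - α = 0.98

Answer: a) 0.02, b) 0.389, c) 0.98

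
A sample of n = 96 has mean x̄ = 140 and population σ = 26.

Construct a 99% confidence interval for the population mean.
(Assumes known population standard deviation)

Confidence level: 99%, α = 0.01
z_0.005 = 2.576
SE = σ/√n = 26/√96 = 2.6536
Margin of error = 2.576 × 2.6536 = 6.8357
CI: x̄ ± margin = 140 ± 6.8357
CI: (133.1643, 146.8357)

Answer: (133.1643, 146.8357)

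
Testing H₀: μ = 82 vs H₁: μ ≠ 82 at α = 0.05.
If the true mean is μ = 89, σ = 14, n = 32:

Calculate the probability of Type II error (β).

Answer: β ≈ 0.1926

Derivation:
SE = σ/√n = 14/√32 = 2.4749
Critical values: μ₀ ± z_0.025×SE = 82 ± 1.960×2.4749
Acceptance region: (77.1492, 86.8508)
Under H₁ (μ = 89): z_high = (86.8508 - 89)/2.4749 = -0.8684, z_low = (77.1492 - 89)/2.4749 = -4.7884
β = P(not reject | H₁) = Φ(-0.8684) - Φ(-4.7884) ≈ 0.1926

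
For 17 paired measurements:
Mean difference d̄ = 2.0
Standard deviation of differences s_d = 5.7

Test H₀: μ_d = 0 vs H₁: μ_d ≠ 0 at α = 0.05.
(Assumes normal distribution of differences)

df = n - 1 = 16
SE = s_d/√n = 5.7/√17 = 1.3825
t = d̄/SE = 2.0/1.3825 = 1.4467
Critical value: t_{0.025,16} = ±2.120
p-value ≈ 0.1673
Decision: fail to reject H₀

Answer: t = 1.4467, fail to reject H₀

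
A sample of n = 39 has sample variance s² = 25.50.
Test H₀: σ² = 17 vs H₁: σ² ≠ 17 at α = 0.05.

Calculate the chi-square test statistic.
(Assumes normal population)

Answer: χ² = 57.0000, reject H₀

Derivation:
df = n - 1 = 38
χ² = (n-1)s²/σ₀² = 38×25.50/17 = 57.0000
Critical values: χ²_{0.975,38} = 22.878, χ²_{0.025,38} = 56.896
Rejection region: χ² < 22.878 or χ² > 56.896
Decision: reject H₀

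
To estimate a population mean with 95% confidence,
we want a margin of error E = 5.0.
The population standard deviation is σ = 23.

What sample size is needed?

z_0.025 = 1.960
n = (z×σ/E)² = (1.960×23/5.0)²
n = 81.2883
Round up: n = 82

Answer: n = 82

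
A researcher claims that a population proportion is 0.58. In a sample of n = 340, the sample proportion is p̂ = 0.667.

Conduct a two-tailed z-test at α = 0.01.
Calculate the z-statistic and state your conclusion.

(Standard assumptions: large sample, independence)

H₀: p = 0.58, H₁: p ≠ 0.58
Standard error: SE = √(p₀(1-p₀)/n) = √(0.58×0.42/340) = 0.026767
z-statistic: z = (p̂ - p₀)/SE = (0.667 - 0.58)/0.026767 = 3.2503
Critical value: z_0.005 = ±2.576
p-value = 0.0012
Decision: reject H₀ at α = 0.01

Answer: z = 3.2503, reject H₀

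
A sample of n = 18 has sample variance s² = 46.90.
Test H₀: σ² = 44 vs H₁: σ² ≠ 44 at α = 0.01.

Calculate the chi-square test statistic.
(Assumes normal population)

df = n - 1 = 17
χ² = (n-1)s²/σ₀² = 17×46.90/44 = 18.1205
Critical values: χ²_{0.995,17} = 5.697, χ²_{0.005,17} = 35.718
Rejection region: χ² < 5.697 or χ² > 35.718
Decision: fail to reject H₀

Answer: χ² = 18.1205, fail to reject H₀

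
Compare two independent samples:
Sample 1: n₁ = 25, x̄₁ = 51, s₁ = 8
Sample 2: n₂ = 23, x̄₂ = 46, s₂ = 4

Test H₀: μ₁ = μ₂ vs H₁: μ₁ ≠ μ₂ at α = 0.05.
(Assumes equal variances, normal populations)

Answer: t = 2.7012, reject H₀

Derivation:
Pooled variance: s²_p = [24×8² + 22×4²]/(46) = 41.0435
s_p = 6.4065
SE = s_p×√(1/n₁ + 1/n₂) = 6.4065×√(1/25 + 1/23) = 1.8510
t = (x̄₁ - x̄₂)/SE = (51 - 46)/1.8510 = 2.7012
df = 46, t-critical = ±2.013
Decision: reject H₀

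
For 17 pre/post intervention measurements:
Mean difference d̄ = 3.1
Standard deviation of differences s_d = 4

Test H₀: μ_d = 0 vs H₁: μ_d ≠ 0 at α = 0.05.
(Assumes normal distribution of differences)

df = n - 1 = 16
SE = s_d/√n = 4/√17 = 0.9701
t = d̄/SE = 3.1/0.9701 = 3.1955
Critical value: t_{0.025,16} = ±2.120
p-value ≈ 0.0056
Decision: reject H₀

Answer: t = 3.1955, reject H₀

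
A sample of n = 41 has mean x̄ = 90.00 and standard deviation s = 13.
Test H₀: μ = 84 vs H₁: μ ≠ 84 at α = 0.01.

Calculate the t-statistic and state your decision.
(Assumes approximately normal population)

Answer: t = 2.9552, reject H₀

Derivation:
df = n - 1 = 40
SE = s/√n = 13/√41 = 2.0303
t = (x̄ - μ₀)/SE = (90.00 - 84)/2.0303 = 2.9552
Critical value: t_{0.005,40} = ±2.704
p-value ≈ 0.0052
Decision: reject H₀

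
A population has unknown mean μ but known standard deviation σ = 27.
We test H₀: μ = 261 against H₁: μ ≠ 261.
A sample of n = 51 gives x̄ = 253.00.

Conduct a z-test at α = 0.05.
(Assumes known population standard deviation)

Answer: z = -2.1160, reject H₀

Derivation:
Standard error: SE = σ/√n = 27/√51 = 3.7808
z-statistic: z = (x̄ - μ₀)/SE = (253.00 - 261)/3.7808 = -2.1160
Critical value: ±1.960
p-value = 0.0343
Decision: reject H₀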